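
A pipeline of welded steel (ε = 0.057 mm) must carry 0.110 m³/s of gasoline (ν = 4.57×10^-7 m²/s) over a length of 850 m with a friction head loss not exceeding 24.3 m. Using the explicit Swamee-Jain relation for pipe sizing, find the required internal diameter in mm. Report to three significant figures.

Swamee-Jain (Type III): D = 0.66·[ε^1.25·(LQ²/(gh_f))^4.75 + ν·Q^9.4·(L/(gh_f))^5.2]^0.04
LQ²/(gh_f) = 0.04314; L/(gh_f) = 3.566
Term 1 = ε^1.25·(…)^4.75 = 1.62×10^-12; Term 2 = ν·Q^9.4·(…)^5.2 = 3.31×10^-13
D = 0.66·(1.62×10^-12 + 3.31×10^-13)^0.04 = 0.2245 m = 224 mm
Check: V = 2.78 m/s, Re = 1.37×10^6, f = 0.01512, h_f = 22.5 m ≈ 24.3 m ✓

D ≈ 224 mm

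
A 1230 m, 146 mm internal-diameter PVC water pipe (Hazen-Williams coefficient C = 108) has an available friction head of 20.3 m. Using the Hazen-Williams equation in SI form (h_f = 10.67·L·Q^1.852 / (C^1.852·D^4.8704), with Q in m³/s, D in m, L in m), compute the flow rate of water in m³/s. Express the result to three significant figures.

Q ≈ 0.0208 m³/s

Rearranging: Q = [h_f·C^1.852·D^4.8704 / (10.67·L)]^(1/1.852)
Q = [20.3·108^1.852·0.146^4.8704 / (10.67·1230)]^0.540 = 0.02081 m³/s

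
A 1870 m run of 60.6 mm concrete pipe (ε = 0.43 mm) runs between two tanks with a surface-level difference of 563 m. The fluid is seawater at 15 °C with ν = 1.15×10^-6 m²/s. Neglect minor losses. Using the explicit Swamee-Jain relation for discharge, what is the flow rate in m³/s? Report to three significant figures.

Q ≈ 0.00932 m³/s

Swamee-Jain (Type II): Q = -0.965·√(gD⁵h_f/L)·ln[ε/(3.7D) + √(3.17ν²L/(gD³h_f))]
√(gD⁵h_f/L) = √(9.81·0.0606⁵·563/1870) = 0.001554
ε/(3.7D) = 0.00192; √(3.17ν²L/(gD³h_f)) = 7.99×10^-5
Q = -0.965·0.001554·ln(0.001998) = 0.009319 m³/s
Check: V = 3.23 m/s, Re = 1.70×10^5, f = 0.03449, h_f = 566 m ≈ 563 m ✓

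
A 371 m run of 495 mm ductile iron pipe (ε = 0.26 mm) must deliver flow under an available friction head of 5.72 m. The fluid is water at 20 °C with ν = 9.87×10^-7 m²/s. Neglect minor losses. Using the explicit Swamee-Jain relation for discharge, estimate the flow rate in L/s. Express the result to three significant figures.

Q ≈ 568 L/s

Swamee-Jain (Type II): Q = -0.965·√(gD⁵h_f/L)·ln[ε/(3.7D) + √(3.17ν²L/(gD³h_f))]
√(gD⁵h_f/L) = √(9.81·0.495⁵·5.72/371) = 0.06704
ε/(3.7D) = 1.42×10^-4; √(3.17ν²L/(gD³h_f)) = 1.30×10^-5
Q = -0.965·0.06704·ln(1.549×10^-4) = 0.5676 m³/s
Check: V = 2.95 m/s, Re = 1.48×10^6, f = 0.01730, h_f = 5.75 m ≈ 5.72 m ✓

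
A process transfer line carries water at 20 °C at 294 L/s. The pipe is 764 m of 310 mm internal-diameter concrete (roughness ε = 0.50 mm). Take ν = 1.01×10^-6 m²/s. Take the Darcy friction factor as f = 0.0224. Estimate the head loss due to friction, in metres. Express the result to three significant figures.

V = 4Q/(πD²) = 4·0.294/(π·0.310²) = 3.895 m/s
h_f = f(L/D)V²/(2g) = 0.02240·(764/0.310)·3.895²/(2·9.81) = 42.69 m

h_f ≈ 42.7 m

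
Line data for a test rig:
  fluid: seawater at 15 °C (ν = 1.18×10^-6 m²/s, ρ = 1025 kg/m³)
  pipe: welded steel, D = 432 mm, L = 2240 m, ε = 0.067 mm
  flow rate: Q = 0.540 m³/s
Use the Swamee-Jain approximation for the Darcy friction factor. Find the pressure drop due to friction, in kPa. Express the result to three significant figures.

Δp ≈ 505 kPa

V = 4Q/(πD²) = 4·0.540/(π·0.432²) = 3.684 m/s
Re = VD/ν = 3.684·0.432/1.18×10^-6 = 1.35×10^6 → turbulent
ε/D = 0.067/432 = 1.55×10^-4
Swamee-Jain: f = 0.01400
h_f = f(L/D)V²/(2g) = 0.01400·(2240/0.432)·3.684²/(2·9.81) = 50.20 m
Δp = ρg·h_f = 1025·9.81·50.20 = 504.8 kPa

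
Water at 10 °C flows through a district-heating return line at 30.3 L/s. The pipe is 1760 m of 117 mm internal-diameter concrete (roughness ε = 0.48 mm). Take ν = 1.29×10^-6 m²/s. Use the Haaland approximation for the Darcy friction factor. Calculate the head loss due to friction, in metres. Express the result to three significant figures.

V = 4Q/(πD²) = 4·0.0303/(π·0.117²) = 2.818 m/s
Re = VD/ν = 2.818·0.117/1.29×10^-6 = 2.56×10^5 → turbulent
ε/D = 0.48/117 = 0.00410
Haaland: f = 0.02907
h_f = f(L/D)V²/(2g) = 0.02907·(1760/0.117)·2.818²/(2·9.81) = 177.0 m

h_f ≈ 177 m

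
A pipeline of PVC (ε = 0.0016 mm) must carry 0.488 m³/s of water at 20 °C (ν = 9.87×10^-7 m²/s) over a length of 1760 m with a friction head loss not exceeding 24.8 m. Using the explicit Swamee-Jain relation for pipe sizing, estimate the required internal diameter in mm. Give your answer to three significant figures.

D ≈ 438 mm

Swamee-Jain (Type III): D = 0.66·[ε^1.25·(LQ²/(gh_f))^4.75 + ν·Q^9.4·(L/(gh_f))^5.2]^0.04
LQ²/(gh_f) = 1.723; L/(gh_f) = 7.234
Term 1 = ε^1.25·(…)^4.75 = 7.54×10^-7; Term 2 = ν·Q^9.4·(…)^5.2 = 3.42×10^-5
D = 0.66·(7.54×10^-7 + 3.42×10^-5)^0.04 = 0.4378 m = 438 mm
Check: V = 3.24 m/s, Re = 1.44×10^6, f = 0.01104, h_f = 23.8 m ≈ 24.8 m ✓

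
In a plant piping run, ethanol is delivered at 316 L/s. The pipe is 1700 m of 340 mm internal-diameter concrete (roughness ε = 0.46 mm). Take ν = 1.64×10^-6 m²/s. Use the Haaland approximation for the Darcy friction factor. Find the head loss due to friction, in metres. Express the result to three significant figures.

h_f ≈ 66.4 m

V = 4Q/(πD²) = 4·0.316/(π·0.340²) = 3.480 m/s
Re = VD/ν = 3.480·0.340/1.64×10^-6 = 7.22×10^5 → turbulent
ε/D = 0.46/340 = 0.00135
Haaland: f = 0.02150
h_f = f(L/D)V²/(2g) = 0.02150·(1700/0.340)·3.480²/(2·9.81) = 66.38 m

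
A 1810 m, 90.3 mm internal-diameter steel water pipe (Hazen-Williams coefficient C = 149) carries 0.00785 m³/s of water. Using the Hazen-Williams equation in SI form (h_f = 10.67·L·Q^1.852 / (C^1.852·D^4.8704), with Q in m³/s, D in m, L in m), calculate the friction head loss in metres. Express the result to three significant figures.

h_f ≈ 28.1 m

h_f = 10.67·1810·0.00785^1.852 / (149^1.852·0.0903^4.8704) = 28.09 m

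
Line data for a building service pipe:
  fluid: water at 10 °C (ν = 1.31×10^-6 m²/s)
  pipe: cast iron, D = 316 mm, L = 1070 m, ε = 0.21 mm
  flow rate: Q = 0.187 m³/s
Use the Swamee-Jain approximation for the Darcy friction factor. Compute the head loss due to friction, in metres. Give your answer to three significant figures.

h_f ≈ 18.3 m

V = 4Q/(πD²) = 4·0.187/(π·0.316²) = 2.384 m/s
Re = VD/ν = 2.384·0.316/1.31×10^-6 = 5.75×10^5 → turbulent
ε/D = 0.21/316 = 6.65×10^-4
Swamee-Jain: f = 0.01863
h_f = f(L/D)V²/(2g) = 0.01863·(1070/0.316)·2.384²/(2·9.81) = 18.28 m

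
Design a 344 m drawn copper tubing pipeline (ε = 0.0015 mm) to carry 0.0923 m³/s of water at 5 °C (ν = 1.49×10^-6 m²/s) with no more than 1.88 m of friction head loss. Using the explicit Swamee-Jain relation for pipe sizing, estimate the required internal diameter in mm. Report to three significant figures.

D ≈ 290 mm

Swamee-Jain (Type III): D = 0.66·[ε^1.25·(LQ²/(gh_f))^4.75 + ν·Q^9.4·(L/(gh_f))^5.2]^0.04
LQ²/(gh_f) = 0.1589; L/(gh_f) = 18.65
Term 1 = ε^1.25·(…)^4.75 = 8.42×10^-12; Term 2 = ν·Q^9.4·(…)^5.2 = 1.13×10^-9
D = 0.66·(8.42×10^-12 + 1.13×10^-9)^0.04 = 0.2896 m = 290 mm
Check: V = 1.40 m/s, Re = 2.72×10^5, f = 0.01470, h_f = 1.75 m ≈ 1.88 m ✓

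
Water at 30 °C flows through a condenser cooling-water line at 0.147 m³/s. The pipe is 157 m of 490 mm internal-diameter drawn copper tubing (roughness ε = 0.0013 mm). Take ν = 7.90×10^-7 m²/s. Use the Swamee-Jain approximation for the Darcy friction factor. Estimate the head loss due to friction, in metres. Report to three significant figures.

V = 4Q/(πD²) = 4·0.147/(π·0.490²) = 0.7795 m/s
Re = VD/ν = 0.7795·0.490/7.90×10^-7 = 4.84×10^5 → turbulent
ε/D = 0.0013/490 = 2.65×10^-6
Swamee-Jain: f = 0.01321
h_f = f(L/D)V²/(2g) = 0.01321·(157/0.490)·0.7795²/(2·9.81) = 0.1311 m

h_f ≈ 0.131 m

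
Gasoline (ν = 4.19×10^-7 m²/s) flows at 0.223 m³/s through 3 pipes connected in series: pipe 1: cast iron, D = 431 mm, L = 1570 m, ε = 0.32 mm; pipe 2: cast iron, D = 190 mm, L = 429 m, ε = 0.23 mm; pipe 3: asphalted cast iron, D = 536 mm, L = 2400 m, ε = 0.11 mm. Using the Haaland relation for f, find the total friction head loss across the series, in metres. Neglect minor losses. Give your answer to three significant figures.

Pipe 1: V = 1.528 m/s, Re = 1.57×10^6, ε/D = 7.42×10^-4, f = 0.01853, h_1 = f(L/D)V²/2g = 8.040 m
Pipe 2: V = 7.865 m/s, Re = 3.57×10^6, ε/D = 0.00121, f = 0.02069, h_2 = f(L/D)V²/2g = 147.3 m
Pipe 3: V = 0.9883 m/s, Re = 1.26×10^6, ε/D = 2.05×10^-4, f = 0.01450, h_3 = f(L/D)V²/2g = 3.232 m
Series → Q common, losses add: H = Σh = 158.6 m

H ≈ 159 m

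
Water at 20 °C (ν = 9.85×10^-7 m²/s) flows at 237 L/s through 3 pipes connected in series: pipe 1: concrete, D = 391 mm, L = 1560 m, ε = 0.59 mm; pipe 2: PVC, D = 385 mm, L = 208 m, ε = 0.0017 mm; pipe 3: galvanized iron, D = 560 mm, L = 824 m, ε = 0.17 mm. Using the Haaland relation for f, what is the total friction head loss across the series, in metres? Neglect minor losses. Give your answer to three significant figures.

Pipe 1: V = 1.974 m/s, Re = 7.84×10^5, ε/D = 0.00151, f = 0.02206, h_1 = f(L/D)V²/2g = 17.47 m
Pipe 2: V = 2.036 m/s, Re = 7.96×10^5, ε/D = 4.42×10^-6, f = 0.01211, h_2 = f(L/D)V²/2g = 1.382 m
Pipe 3: V = 0.9622 m/s, Re = 5.47×10^5, ε/D = 3.04×10^-4, f = 0.01609, h_3 = f(L/D)V²/2g = 1.118 m
Series → Q common, losses add: H = Σh = 19.97 m

H ≈ 20.0 m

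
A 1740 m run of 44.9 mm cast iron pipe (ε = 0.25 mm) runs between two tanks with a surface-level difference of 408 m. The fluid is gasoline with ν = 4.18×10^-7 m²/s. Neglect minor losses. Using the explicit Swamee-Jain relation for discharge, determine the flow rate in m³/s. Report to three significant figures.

Swamee-Jain (Type II): Q = -0.965·√(gD⁵h_f/L)·ln[ε/(3.7D) + √(3.17ν²L/(gD³h_f))]
√(gD⁵h_f/L) = √(9.81·0.0449⁵·408/1740) = 6.479×10^-4
ε/(3.7D) = 0.00150; √(3.17ν²L/(gD³h_f)) = 5.16×10^-5
Q = -0.965·6.479×10^-4·ln(0.001556) = 0.004042 m³/s
Check: V = 2.55 m/s, Re = 2.74×10^5, f = 0.03185, h_f = 410 m ≈ 408 m ✓

Q ≈ 0.00404 m³/s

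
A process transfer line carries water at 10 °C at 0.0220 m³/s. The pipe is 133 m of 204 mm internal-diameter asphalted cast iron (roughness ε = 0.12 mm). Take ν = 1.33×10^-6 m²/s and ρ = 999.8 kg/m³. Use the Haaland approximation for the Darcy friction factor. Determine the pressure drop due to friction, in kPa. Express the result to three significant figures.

V = 4Q/(πD²) = 4·0.0220/(π·0.204²) = 0.6731 m/s
Re = VD/ν = 0.6731·0.204/1.33×10^-6 = 1.03×10^5 → turbulent
ε/D = 0.12/204 = 5.88×10^-4
Haaland: f = 0.02035
h_f = f(L/D)V²/(2g) = 0.02035·(133/0.204)·0.6731²/(2·9.81) = 0.3064 m
Δp = ρg·h_f = 999.8·9.81·0.3064 = 3.005 kPa

Δp ≈ 3.01 kPa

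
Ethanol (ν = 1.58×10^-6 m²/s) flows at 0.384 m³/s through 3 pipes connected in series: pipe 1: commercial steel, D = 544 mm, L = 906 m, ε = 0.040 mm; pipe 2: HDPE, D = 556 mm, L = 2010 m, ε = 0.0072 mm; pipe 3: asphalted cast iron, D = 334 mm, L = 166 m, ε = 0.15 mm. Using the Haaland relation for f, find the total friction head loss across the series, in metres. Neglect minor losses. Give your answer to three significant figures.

H ≈ 17.4 m

Pipe 1: V = 1.652 m/s, Re = 5.69×10^5, ε/D = 7.35×10^-5, f = 0.01373, h_1 = f(L/D)V²/2g = 3.182 m
Pipe 2: V = 1.582 m/s, Re = 5.57×10^5, ε/D = 1.29×10^-5, f = 0.01298, h_2 = f(L/D)V²/2g = 5.981 m
Pipe 3: V = 4.383 m/s, Re = 9.26×10^5, ε/D = 4.49×10^-4, f = 0.01685, h_3 = f(L/D)V²/2g = 8.198 m
Series → Q common, losses add: H = Σh = 17.36 m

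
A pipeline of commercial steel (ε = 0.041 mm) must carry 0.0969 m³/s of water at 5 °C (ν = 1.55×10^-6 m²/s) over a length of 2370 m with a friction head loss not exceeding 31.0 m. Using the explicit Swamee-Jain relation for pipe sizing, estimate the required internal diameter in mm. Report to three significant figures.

D ≈ 251 mm

Swamee-Jain (Type III): D = 0.66·[ε^1.25·(LQ²/(gh_f))^4.75 + ν·Q^9.4·(L/(gh_f))^5.2]^0.04
LQ²/(gh_f) = 0.07318; L/(gh_f) = 7.793
Term 1 = ε^1.25·(…)^4.75 = 1.32×10^-11; Term 2 = ν·Q^9.4·(…)^5.2 = 1.99×10^-11
D = 0.66·(1.32×10^-11 + 1.99×10^-11)^0.04 = 0.2514 m = 251 mm
Check: V = 1.95 m/s, Re = 3.17×10^5, f = 0.01590, h_f = 29.1 m ≈ 31.0 m ✓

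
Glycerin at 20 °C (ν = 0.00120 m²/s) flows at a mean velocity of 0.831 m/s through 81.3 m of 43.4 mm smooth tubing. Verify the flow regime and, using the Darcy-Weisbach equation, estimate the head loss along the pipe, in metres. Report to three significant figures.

h_f ≈ 140 m

Re = VD/ν = 0.831·0.04340/0.00120 = 30.1 → laminar (Re < 2300)
f = 64/Re = 2.129
h_f = f(L/D)V²/(2g) = 2.129·(81.3/0.04340)·0.831²/(2·9.81) = 140.4 m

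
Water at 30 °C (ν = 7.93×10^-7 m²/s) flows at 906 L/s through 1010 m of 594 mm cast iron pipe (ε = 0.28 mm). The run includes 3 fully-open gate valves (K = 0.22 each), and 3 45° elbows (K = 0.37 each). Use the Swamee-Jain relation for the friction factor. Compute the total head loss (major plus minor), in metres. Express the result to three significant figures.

H_L ≈ 16.5 m

V = 4Q/(πD²) = 3.269 m/s; V²/2g = 0.5448 m
Re = 2.45×10^6, ε/D = 4.71×10^-4 → f = 0.01677 (Swamee-Jain)
Major: h_f = f(L/D)·V²/2g = 0.01677·1700·0.5448 = 15.53 m
Minor: ΣK = 1.77; h_m = ΣK·V²/2g = 0.9643 m
Total H_L = 15.53 + 0.9643 = 16.50 m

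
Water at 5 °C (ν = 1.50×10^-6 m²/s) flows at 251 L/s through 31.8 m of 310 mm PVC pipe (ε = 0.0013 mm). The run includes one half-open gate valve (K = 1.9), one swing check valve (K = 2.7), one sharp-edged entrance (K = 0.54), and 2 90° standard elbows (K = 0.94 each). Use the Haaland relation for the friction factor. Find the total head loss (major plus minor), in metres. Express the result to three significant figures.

V = 4Q/(πD²) = 3.326 m/s; V²/2g = 0.5637 m
Re = 6.87×10^5, ε/D = 4.19×10^-6 → f = 0.01241 (Haaland)
Major: h_f = f(L/D)·V²/2g = 0.01241·102.6·0.5637 = 0.7174 m
Minor: ΣK = 7.02; h_m = ΣK·V²/2g = 3.957 m
Total H_L = 0.7174 + 3.957 = 4.674 m

H_L ≈ 4.67 m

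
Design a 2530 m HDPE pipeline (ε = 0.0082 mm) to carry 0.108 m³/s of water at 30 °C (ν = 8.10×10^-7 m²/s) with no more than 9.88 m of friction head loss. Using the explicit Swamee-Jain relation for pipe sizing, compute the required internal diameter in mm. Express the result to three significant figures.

Swamee-Jain (Type III): D = 0.66·[ε^1.25·(LQ²/(gh_f))^4.75 + ν·Q^9.4·(L/(gh_f))^5.2]^0.04
LQ²/(gh_f) = 0.3045; L/(gh_f) = 26.10
Term 1 = ε^1.25·(…)^4.75 = 1.55×10^-9; Term 2 = ν·Q^9.4·(…)^5.2 = 1.55×10^-8
D = 0.66·(1.55×10^-9 + 1.55×10^-8)^0.04 = 0.3227 m = 323 mm
Check: V = 1.32 m/s, Re = 5.26×10^5, f = 0.01338, h_f = 9.33 m ≈ 9.88 m ✓

D ≈ 323 mm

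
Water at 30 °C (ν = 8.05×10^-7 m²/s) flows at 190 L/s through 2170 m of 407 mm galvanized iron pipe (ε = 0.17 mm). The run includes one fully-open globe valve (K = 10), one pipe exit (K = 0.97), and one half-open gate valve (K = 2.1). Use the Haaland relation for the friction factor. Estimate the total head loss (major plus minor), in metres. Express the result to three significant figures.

H_L ≈ 11.1 m

V = 4Q/(πD²) = 1.460 m/s; V²/2g = 0.1087 m
Re = 7.38×10^5, ε/D = 4.18×10^-4 → f = 0.01674 (Haaland)
Major: h_f = f(L/D)·V²/2g = 0.01674·5332·0.1087 = 9.704 m
Minor: ΣK = 13.1; h_m = ΣK·V²/2g = 1.421 m
Total H_L = 9.704 + 1.421 = 11.13 m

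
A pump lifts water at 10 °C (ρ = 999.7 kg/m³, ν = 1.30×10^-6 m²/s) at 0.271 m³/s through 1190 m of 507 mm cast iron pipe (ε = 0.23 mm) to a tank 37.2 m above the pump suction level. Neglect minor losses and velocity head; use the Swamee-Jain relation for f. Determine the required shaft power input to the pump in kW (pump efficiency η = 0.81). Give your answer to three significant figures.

V = 4Q/(πD²) = 1.342 m/s; Re = 5.24×10^5; ε/D = 4.54×10^-4; f = 0.01744
h_f = f(L/D)V²/2g = 3.759 m
Total head H = z + h_f = 37.2 + 3.759 = 40.96 m
P_hyd = ρgQH = 999.7·9.81·0.271·40.96 = 108.9 kW
P_shaft = P_hyd/η = 108.9/0.81 = 134.4 kW

P_shaft ≈ 134 kW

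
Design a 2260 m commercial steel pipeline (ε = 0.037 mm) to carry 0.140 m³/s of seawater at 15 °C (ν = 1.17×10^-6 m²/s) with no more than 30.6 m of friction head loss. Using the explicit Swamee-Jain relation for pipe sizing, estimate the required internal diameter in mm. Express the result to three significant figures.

D ≈ 284 mm

Swamee-Jain (Type III): D = 0.66·[ε^1.25·(LQ²/(gh_f))^4.75 + ν·Q^9.4·(L/(gh_f))^5.2]^0.04
LQ²/(gh_f) = 0.1476; L/(gh_f) = 7.529
Term 1 = ε^1.25·(…)^4.75 = 3.26×10^-10; Term 2 = ν·Q^9.4·(…)^5.2 = 3.99×10^-10
D = 0.66·(3.26×10^-10 + 3.99×10^-10)^0.04 = 0.2844 m = 284 mm
Check: V = 2.20 m/s, Re = 5.36×10^5, f = 0.01470, h_f = 28.9 m ≈ 30.6 m ✓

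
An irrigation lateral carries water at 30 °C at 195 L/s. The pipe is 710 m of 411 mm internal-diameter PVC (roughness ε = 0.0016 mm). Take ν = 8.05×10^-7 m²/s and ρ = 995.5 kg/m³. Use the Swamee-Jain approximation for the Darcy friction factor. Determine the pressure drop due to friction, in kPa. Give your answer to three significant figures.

V = 4Q/(πD²) = 4·0.195/(π·0.411²) = 1.470 m/s
Re = VD/ν = 1.470·0.411/8.05×10^-7 = 7.50×10^5 → turbulent
ε/D = 0.0016/411 = 3.89×10^-6
Swamee-Jain: f = 0.01227
h_f = f(L/D)V²/(2g) = 0.01227·(710/0.411)·1.470²/(2·9.81) = 2.334 m
Δp = ρg·h_f = 995.5·9.81·2.334 = 22.79 kPa

Δp ≈ 22.8 kPa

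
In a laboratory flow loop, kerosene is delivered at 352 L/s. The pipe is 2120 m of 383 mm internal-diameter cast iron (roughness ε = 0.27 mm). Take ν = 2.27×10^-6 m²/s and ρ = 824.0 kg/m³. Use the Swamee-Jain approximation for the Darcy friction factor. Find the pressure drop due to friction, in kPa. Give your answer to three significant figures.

V = 4Q/(πD²) = 4·0.352/(π·0.383²) = 3.055 m/s
Re = VD/ν = 3.055·0.383/2.27×10^-6 = 5.15×10^5 → turbulent
ε/D = 0.27/383 = 7.05×10^-4
Swamee-Jain: f = 0.01893
h_f = f(L/D)V²/(2g) = 0.01893·(2120/0.383)·3.055²/(2·9.81) = 49.84 m
Δp = ρg·h_f = 824.0·9.81·49.84 = 402.9 kPa

Δp ≈ 403 kPa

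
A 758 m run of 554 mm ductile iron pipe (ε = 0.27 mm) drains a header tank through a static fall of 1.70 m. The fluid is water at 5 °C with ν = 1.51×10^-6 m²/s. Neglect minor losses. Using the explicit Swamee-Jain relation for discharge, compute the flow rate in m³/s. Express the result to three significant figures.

Q ≈ 0.283 m³/s

Swamee-Jain (Type II): Q = -0.965·√(gD⁵h_f/L)·ln[ε/(3.7D) + √(3.17ν²L/(gD³h_f))]
√(gD⁵h_f/L) = √(9.81·0.554⁵·1.70/758) = 0.03388
ε/(3.7D) = 1.32×10^-4; √(3.17ν²L/(gD³h_f)) = 4.40×10^-5
Q = -0.965·0.03388·ln(1.757×10^-4) = 0.2827 m³/s
Check: V = 1.17 m/s, Re = 4.30×10^5, f = 0.01784, h_f = 1.71 m ≈ 1.70 m ✓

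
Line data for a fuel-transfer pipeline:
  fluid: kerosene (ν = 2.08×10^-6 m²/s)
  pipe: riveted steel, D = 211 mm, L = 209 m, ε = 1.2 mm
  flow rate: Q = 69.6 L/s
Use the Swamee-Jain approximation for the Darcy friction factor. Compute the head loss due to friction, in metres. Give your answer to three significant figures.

h_f ≈ 6.44 m

V = 4Q/(πD²) = 4·0.0696/(π·0.211²) = 1.990 m/s
Re = VD/ν = 1.990·0.211/2.08×10^-6 = 2.02×10^5 → turbulent
ε/D = 1.2/211 = 0.00569
Swamee-Jain: f = 0.03219
h_f = f(L/D)V²/(2g) = 0.03219·(209/0.211)·1.990²/(2·9.81) = 6.438 m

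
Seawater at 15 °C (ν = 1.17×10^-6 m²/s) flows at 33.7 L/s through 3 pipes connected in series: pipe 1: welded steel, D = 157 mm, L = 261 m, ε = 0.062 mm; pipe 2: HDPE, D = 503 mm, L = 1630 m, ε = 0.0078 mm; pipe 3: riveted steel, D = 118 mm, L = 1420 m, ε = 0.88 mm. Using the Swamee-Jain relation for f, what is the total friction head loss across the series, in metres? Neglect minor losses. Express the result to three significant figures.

H ≈ 207 m

Pipe 1: V = 1.741 m/s, Re = 2.34×10^5, ε/D = 3.95×10^-4, f = 0.01808, h_1 = f(L/D)V²/2g = 4.643 m
Pipe 2: V = 0.1696 m/s, Re = 7.29×10^4, ε/D = 1.55×10^-5, f = 0.01918, h_2 = f(L/D)V²/2g = 0.09112 m
Pipe 3: V = 3.082 m/s, Re = 3.11×10^5, ε/D = 0.00746, f = 0.03476, h_3 = f(L/D)V²/2g = 202.5 m
Series → Q common, losses add: H = Σh = 207.2 m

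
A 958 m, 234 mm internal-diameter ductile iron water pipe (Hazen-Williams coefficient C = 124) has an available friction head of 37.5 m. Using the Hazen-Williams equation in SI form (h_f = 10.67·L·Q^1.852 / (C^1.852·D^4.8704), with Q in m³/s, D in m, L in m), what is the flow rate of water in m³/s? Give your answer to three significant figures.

Q ≈ 0.132 m³/s

Rearranging: Q = [h_f·C^1.852·D^4.8704 / (10.67·L)]^(1/1.852)
Q = [37.5·124^1.852·0.234^4.8704 / (10.67·958)]^0.540 = 0.1317 m³/s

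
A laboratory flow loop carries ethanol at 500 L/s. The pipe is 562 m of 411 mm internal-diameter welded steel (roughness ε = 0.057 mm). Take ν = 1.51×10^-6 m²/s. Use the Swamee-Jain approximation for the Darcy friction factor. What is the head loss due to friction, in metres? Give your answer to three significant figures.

h_f ≈ 13.9 m

V = 4Q/(πD²) = 4·0.500/(π·0.411²) = 3.769 m/s
Re = VD/ν = 3.769·0.411/1.51×10^-6 = 1.03×10^6 → turbulent
ε/D = 0.057/411 = 1.39×10^-4
Swamee-Jain: f = 0.01402
h_f = f(L/D)V²/(2g) = 0.01402·(562/0.411)·3.769²/(2·9.81) = 13.88 m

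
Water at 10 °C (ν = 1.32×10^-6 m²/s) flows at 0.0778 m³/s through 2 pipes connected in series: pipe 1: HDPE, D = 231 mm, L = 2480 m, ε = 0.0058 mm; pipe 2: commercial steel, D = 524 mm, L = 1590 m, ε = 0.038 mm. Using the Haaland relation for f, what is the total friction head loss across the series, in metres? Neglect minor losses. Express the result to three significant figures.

Pipe 1: V = 1.856 m/s, Re = 3.25×10^5, ε/D = 2.51×10^-5, f = 0.01435, h_1 = f(L/D)V²/2g = 27.07 m
Pipe 2: V = 0.3608 m/s, Re = 1.43×10^5, ε/D = 7.25×10^-5, f = 0.01695, h_2 = f(L/D)V²/2g = 0.3413 m
Series → Q common, losses add: H = Σh = 27.41 m

H ≈ 27.4 m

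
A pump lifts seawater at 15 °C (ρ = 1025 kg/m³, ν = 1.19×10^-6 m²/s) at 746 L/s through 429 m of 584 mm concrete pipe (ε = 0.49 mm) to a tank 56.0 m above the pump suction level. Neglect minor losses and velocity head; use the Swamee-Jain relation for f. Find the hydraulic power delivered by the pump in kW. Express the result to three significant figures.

P_hyd ≈ 462 kW

V = 4Q/(πD²) = 2.785 m/s; Re = 1.37×10^6; ε/D = 8.39×10^-4; f = 0.01916
h_f = f(L/D)V²/2g = 5.563 m
Total head H = z + h_f = 56.0 + 5.563 = 61.56 m
P_hyd = ρgQH = 1025·9.81·0.746·61.56 = 461.8 kW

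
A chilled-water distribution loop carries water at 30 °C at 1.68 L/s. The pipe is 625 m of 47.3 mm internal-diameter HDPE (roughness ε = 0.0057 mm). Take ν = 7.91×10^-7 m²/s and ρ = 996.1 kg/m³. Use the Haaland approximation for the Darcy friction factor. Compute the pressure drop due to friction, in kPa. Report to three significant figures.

Δp ≈ 123 kPa

V = 4Q/(πD²) = 4·0.00168/(π·0.0473²) = 0.9561 m/s
Re = VD/ν = 0.9561·0.0473/7.91×10^-7 = 5.72×10^4 → turbulent
ε/D = 0.0057/47.3 = 1.21×10^-4
Haaland: f = 0.02048
h_f = f(L/D)V²/(2g) = 0.02048·(625/0.0473)·0.9561²/(2·9.81) = 12.61 m
Δp = ρg·h_f = 996.1·9.81·12.61 = 123.2 kPa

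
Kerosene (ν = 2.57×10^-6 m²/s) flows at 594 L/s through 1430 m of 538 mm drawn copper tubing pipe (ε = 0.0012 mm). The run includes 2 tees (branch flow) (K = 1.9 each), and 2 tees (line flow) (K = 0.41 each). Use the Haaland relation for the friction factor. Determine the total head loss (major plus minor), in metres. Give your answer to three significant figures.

V = 4Q/(πD²) = 2.613 m/s; V²/2g = 0.3480 m
Re = 5.47×10^5, ε/D = 2.23×10^-6 → f = 0.01288 (Haaland)
Major: h_f = f(L/D)·V²/2g = 0.01288·2658·0.3480 = 11.91 m
Minor: ΣK = 4.62; h_m = ΣK·V²/2g = 1.608 m
Total H_L = 11.91 + 1.608 = 13.52 m

H_L ≈ 13.5 m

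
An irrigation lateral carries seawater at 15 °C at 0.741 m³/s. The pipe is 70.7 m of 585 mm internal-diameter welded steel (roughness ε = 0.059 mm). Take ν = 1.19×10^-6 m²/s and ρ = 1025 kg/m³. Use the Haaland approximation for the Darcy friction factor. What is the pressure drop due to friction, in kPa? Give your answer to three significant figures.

Δp ≈ 6.14 kPa

V = 4Q/(πD²) = 4·0.741/(π·0.585²) = 2.757 m/s
Re = VD/ν = 2.757·0.585/1.19×10^-6 = 1.36×10^6 → turbulent
ε/D = 0.059/585 = 1.01×10^-4
Haaland: f = 0.01304
h_f = f(L/D)V²/(2g) = 0.01304·(70.7/0.585)·2.757²/(2·9.81) = 0.6107 m
Δp = ρg·h_f = 1025·9.81·0.6107 = 6.141 kPa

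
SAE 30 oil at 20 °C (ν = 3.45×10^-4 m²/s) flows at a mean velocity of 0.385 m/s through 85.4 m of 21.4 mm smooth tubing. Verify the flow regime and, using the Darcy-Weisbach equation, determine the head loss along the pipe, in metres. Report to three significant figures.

Re = VD/ν = 0.385·0.02140/3.45×10^-4 = 23.9 → laminar (Re < 2300)
f = 64/Re = 2.680
h_f = f(L/D)V²/(2g) = 2.680·(85.4/0.02140)·0.385²/(2·9.81) = 80.80 m

h_f ≈ 80.8 m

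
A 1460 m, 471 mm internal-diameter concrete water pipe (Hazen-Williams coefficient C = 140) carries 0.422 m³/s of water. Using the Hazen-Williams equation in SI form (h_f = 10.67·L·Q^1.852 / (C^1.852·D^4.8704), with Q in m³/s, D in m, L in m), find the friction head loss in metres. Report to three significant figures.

h_f = 10.67·1460·0.422^1.852 / (140^1.852·0.471^4.8704) = 13.08 m

h_f ≈ 13.1 m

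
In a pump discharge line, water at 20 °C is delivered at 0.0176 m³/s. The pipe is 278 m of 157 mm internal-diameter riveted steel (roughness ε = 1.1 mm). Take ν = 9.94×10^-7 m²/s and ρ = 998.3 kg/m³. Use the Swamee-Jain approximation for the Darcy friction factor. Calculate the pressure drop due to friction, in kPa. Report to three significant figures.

Δp ≈ 25.2 kPa

V = 4Q/(πD²) = 4·0.0176/(π·0.157²) = 0.9091 m/s
Re = VD/ν = 0.9091·0.157/9.94×10^-7 = 1.44×10^5 → turbulent
ε/D = 1.1/157 = 0.00701
Swamee-Jain: f = 0.03446
h_f = f(L/D)V²/(2g) = 0.03446·(278/0.157)·0.9091²/(2·9.81) = 2.570 m
Δp = ρg·h_f = 998.3·9.81·2.570 = 25.17 kPa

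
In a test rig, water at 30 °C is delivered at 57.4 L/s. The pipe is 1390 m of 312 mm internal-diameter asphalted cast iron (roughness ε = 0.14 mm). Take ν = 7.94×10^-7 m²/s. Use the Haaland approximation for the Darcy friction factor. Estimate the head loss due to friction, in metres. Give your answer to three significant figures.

h_f ≈ 2.28 m

V = 4Q/(πD²) = 4·0.0574/(π·0.312²) = 0.7508 m/s
Re = VD/ν = 0.7508·0.312/7.94×10^-7 = 2.95×10^5 → turbulent
ε/D = 0.14/312 = 4.49×10^-4
Haaland: f = 0.01779
h_f = f(L/D)V²/(2g) = 0.01779·(1390/0.312)·0.7508²/(2·9.81) = 2.277 m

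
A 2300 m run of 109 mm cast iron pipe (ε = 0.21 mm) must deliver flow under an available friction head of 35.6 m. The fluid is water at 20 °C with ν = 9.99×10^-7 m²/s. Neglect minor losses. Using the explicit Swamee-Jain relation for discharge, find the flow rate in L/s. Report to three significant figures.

Swamee-Jain (Type II): Q = -0.965·√(gD⁵h_f/L)·ln[ε/(3.7D) + √(3.17ν²L/(gD³h_f))]
√(gD⁵h_f/L) = √(9.81·0.109⁵·35.6/2300) = 0.001528
ε/(3.7D) = 5.21×10^-4; √(3.17ν²L/(gD³h_f)) = 1.27×10^-4
Q = -0.965·0.001528·ln(6.475×10^-4) = 0.01083 m³/s
Check: V = 1.16 m/s, Re = 1.27×10^5, f = 0.02479, h_f = 35.9 m ≈ 35.6 m ✓

Q ≈ 10.8 L/s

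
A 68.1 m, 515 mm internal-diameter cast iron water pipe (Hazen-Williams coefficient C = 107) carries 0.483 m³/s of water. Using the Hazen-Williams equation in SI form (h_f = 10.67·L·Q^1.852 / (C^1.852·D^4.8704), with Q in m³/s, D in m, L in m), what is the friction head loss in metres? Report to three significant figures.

h_f ≈ 0.834 m

h_f = 10.67·68.1·0.483^1.852 / (107^1.852·0.515^4.8704) = 0.8340 m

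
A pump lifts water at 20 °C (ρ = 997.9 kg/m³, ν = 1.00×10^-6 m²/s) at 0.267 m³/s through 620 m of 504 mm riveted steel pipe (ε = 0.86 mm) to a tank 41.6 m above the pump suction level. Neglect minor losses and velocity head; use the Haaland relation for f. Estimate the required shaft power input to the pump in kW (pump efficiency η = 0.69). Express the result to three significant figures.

V = 4Q/(πD²) = 1.338 m/s; Re = 6.75×10^5; ε/D = 0.00171; f = 0.02278
h_f = f(L/D)V²/2g = 2.558 m
Total head H = z + h_f = 41.6 + 2.558 = 44.16 m
P_hyd = ρgQH = 997.9·9.81·0.267·44.16 = 115.4 kW
P_shaft = P_hyd/η = 115.4/0.69 = 167.3 kW

P_shaft ≈ 167 kW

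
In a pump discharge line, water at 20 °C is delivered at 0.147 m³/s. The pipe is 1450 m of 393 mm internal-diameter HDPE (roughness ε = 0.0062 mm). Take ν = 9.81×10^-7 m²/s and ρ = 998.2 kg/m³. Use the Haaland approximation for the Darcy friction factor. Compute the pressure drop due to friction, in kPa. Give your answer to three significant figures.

V = 4Q/(πD²) = 4·0.147/(π·0.393²) = 1.212 m/s
Re = VD/ν = 1.212·0.393/9.81×10^-7 = 4.85×10^5 → turbulent
ε/D = 0.0062/393 = 1.58×10^-5
Haaland: f = 0.01331
h_f = f(L/D)V²/(2g) = 0.01331·(1450/0.393)·1.212²/(2·9.81) = 3.676 m
Δp = ρg·h_f = 998.2·9.81·3.676 = 36.00 kPa

Δp ≈ 36.0 kPa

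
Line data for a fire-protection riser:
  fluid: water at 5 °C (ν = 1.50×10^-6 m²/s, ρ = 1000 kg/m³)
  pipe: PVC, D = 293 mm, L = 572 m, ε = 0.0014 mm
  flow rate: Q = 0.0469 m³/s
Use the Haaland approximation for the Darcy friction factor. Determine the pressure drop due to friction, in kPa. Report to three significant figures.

Δp ≈ 7.91 kPa

V = 4Q/(πD²) = 4·0.0469/(π·0.293²) = 0.6956 m/s
Re = VD/ν = 0.6956·0.293/1.50×10^-6 = 1.36×10^5 → turbulent
ε/D = 0.0014/293 = 4.78×10^-6
Haaland: f = 0.01676
h_f = f(L/D)V²/(2g) = 0.01676·(572/0.293)·0.6956²/(2·9.81) = 0.8067 m
Δp = ρg·h_f = 1000·9.81·0.8067 = 7.914 kPa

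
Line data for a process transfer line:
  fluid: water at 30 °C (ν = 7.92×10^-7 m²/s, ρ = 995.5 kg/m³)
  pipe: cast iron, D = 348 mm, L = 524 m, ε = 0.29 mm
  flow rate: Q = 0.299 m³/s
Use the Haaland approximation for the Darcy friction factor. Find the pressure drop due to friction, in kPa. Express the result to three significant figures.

Δp ≈ 141 kPa

V = 4Q/(πD²) = 4·0.299/(π·0.348²) = 3.144 m/s
Re = VD/ν = 3.144·0.348/7.92×10^-7 = 1.38×10^6 → turbulent
ε/D = 0.29/348 = 8.33×10^-4
Haaland: f = 0.01905
h_f = f(L/D)V²/(2g) = 0.01905·(524/0.348)·3.144²/(2·9.81) = 14.45 m
Δp = ρg·h_f = 995.5·9.81·14.45 = 141.1 kPa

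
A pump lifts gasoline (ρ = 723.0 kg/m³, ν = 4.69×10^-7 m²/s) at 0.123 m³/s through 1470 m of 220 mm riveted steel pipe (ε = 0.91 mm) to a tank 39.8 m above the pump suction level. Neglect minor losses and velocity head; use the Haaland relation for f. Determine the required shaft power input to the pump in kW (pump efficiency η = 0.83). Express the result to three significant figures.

P_shaft ≈ 150 kW

V = 4Q/(πD²) = 3.236 m/s; Re = 1.52×10^6; ε/D = 0.00414; f = 0.02882
h_f = f(L/D)V²/2g = 102.8 m
Total head H = z + h_f = 39.8 + 102.8 = 142.6 m
P_hyd = ρgQH = 723.0·9.81·0.123·142.6 = 124.4 kW
P_shaft = P_hyd/η = 124.4/0.83 = 149.8 kW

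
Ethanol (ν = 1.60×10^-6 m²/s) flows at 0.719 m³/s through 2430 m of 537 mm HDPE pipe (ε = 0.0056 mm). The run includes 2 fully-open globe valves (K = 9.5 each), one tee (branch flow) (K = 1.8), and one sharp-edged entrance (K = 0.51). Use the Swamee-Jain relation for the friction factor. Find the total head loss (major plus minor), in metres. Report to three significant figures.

V = 4Q/(πD²) = 3.175 m/s; V²/2g = 0.5137 m
Re = 1.07×10^6, ε/D = 1.04×10^-5 → f = 0.01175 (Swamee-Jain)
Major: h_f = f(L/D)·V²/2g = 0.01175·4525·0.5137 = 27.31 m
Minor: ΣK = 21.3; h_m = ΣK·V²/2g = 10.95 m
Total H_L = 27.31 + 10.95 = 38.26 m

H_L ≈ 38.3 m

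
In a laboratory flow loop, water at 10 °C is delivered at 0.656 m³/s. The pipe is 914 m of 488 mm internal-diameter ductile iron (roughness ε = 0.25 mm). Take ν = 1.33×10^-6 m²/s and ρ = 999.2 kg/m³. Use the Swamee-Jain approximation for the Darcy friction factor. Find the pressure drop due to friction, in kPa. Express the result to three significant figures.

V = 4Q/(πD²) = 4·0.656/(π·0.488²) = 3.507 m/s
Re = VD/ν = 3.507·0.488/1.33×10^-6 = 1.29×10^6 → turbulent
ε/D = 0.25/488 = 5.12×10^-4
Swamee-Jain: f = 0.01727
h_f = f(L/D)V²/(2g) = 0.01727·(914/0.488)·3.507²/(2·9.81) = 20.28 m
Δp = ρg·h_f = 999.2·9.81·20.28 = 198.8 kPa

Δp ≈ 199 kPa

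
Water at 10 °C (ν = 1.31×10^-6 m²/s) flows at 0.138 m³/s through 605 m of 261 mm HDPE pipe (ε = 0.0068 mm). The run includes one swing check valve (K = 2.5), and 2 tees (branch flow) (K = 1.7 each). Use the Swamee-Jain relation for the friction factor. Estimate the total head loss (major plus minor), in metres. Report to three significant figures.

H_L ≈ 12.6 m

V = 4Q/(πD²) = 2.579 m/s; V²/2g = 0.3391 m
Re = 5.14×10^5, ε/D = 2.61×10^-5 → f = 0.01344 (Swamee-Jain)
Major: h_f = f(L/D)·V²/2g = 0.01344·2318·0.3391 = 10.56 m
Minor: ΣK = 5.90; h_m = ΣK·V²/2g = 2.001 m
Total H_L = 10.56 + 2.001 = 12.56 m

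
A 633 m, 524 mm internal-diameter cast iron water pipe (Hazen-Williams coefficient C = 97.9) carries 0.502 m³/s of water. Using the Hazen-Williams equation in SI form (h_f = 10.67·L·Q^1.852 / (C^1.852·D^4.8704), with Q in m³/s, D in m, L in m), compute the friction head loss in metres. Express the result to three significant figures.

h_f ≈ 9.02 m

h_f = 10.67·633·0.502^1.852 / (97.9^1.852·0.524^4.8704) = 9.022 m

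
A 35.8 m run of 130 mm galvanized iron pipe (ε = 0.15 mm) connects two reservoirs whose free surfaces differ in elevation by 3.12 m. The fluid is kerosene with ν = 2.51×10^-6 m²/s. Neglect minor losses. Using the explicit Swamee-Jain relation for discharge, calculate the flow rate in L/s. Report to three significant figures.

Swamee-Jain (Type II): Q = -0.965·√(gD⁵h_f/L)·ln[ε/(3.7D) + √(3.17ν²L/(gD³h_f))]
√(gD⁵h_f/L) = √(9.81·0.130⁵·3.12/35.8) = 0.005634
ε/(3.7D) = 3.12×10^-4; √(3.17ν²L/(gD³h_f)) = 1.03×10^-4
Q = -0.965·0.005634·ln(4.150×10^-4) = 0.04234 m³/s
Check: V = 3.19 m/s, Re = 1.65×10^5, f = 0.02202, h_f = 3.15 m ≈ 3.12 m ✓

Q ≈ 42.3 L/s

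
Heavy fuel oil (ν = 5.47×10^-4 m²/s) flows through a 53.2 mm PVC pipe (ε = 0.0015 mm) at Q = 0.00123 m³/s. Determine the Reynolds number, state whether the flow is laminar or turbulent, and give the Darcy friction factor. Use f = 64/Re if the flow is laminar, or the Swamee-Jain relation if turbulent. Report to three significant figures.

Re ≈ 53.8; laminar; f = 64/Re ≈ 1.19

V = 4Q/(πD²) = 0.5533 m/s
Re = VD/ν = 0.5533·0.0532/5.47×10^-4 = 53.8
Re < 2300 → laminar → f = 64/Re = 1.189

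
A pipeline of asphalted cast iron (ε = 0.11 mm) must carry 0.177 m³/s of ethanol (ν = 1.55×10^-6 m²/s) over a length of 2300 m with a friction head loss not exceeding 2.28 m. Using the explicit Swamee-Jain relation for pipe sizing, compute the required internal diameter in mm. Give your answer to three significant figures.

D ≈ 540 mm

Swamee-Jain (Type III): D = 0.66·[ε^1.25·(LQ²/(gh_f))^4.75 + ν·Q^9.4·(L/(gh_f))^5.2]^0.04
LQ²/(gh_f) = 3.222; L/(gh_f) = 102.8
Term 1 = ε^1.25·(…)^4.75 = 0.00292; Term 2 = ν·Q^9.4·(…)^5.2 = 0.00384
D = 0.66·(0.00292 + 0.00384)^0.04 = 0.5404 m = 540 mm
Check: V = 0.772 m/s, Re = 2.69×10^5, f = 0.01654, h_f = 2.14 m ≈ 2.28 m ✓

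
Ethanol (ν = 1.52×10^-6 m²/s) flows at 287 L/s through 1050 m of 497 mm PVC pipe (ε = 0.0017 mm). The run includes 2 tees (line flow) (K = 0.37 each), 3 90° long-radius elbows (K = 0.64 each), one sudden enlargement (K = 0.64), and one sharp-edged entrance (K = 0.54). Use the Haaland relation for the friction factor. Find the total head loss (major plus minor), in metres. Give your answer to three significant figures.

H_L ≈ 3.53 m

V = 4Q/(πD²) = 1.479 m/s; V²/2g = 0.1115 m
Re = 4.84×10^5, ε/D = 3.42×10^-6 → f = 0.01318 (Haaland)
Major: h_f = f(L/D)·V²/2g = 0.01318·2113·0.1115 = 3.105 m
Minor: ΣK = 3.84; h_m = ΣK·V²/2g = 0.4283 m
Total H_L = 3.105 + 0.4283 = 3.534 m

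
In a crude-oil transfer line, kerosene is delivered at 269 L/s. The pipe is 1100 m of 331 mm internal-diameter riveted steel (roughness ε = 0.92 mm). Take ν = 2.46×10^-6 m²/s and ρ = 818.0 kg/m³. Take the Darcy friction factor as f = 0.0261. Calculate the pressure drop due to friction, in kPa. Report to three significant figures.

Δp ≈ 347 kPa

V = 4Q/(πD²) = 4·0.269/(π·0.331²) = 3.126 m/s
h_f = f(L/D)V²/(2g) = 0.02610·(1100/0.331)·3.126²/(2·9.81) = 43.20 m
Δp = ρg·h_f = 818.0·9.81·43.20 = 346.7 kPa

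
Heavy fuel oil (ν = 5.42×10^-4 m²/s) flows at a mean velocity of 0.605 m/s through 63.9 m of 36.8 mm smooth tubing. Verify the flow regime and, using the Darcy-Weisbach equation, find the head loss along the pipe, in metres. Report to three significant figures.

h_f ≈ 50.5 m

Re = VD/ν = 0.605·0.03680/5.42×10^-4 = 41.1 → laminar (Re < 2300)
f = 64/Re = 1.558
h_f = f(L/D)V²/(2g) = 1.558·(63.9/0.03680)·0.605²/(2·9.81) = 50.47 m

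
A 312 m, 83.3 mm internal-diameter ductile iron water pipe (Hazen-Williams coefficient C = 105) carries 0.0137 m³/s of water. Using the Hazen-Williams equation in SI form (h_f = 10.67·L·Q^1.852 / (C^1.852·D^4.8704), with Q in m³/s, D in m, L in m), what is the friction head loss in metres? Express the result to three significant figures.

h_f = 10.67·312·0.0137^1.852 / (105^1.852·0.0833^4.8704) = 38.47 m

h_f ≈ 38.5 m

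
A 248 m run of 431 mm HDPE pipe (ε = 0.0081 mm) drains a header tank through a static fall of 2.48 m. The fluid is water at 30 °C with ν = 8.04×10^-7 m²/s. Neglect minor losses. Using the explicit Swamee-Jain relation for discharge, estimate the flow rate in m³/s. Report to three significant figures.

Swamee-Jain (Type II): Q = -0.965·√(gD⁵h_f/L)·ln[ε/(3.7D) + √(3.17ν²L/(gD³h_f))]
√(gD⁵h_f/L) = √(9.81·0.431⁵·2.48/248) = 0.03820
ε/(3.7D) = 5.08×10^-6; √(3.17ν²L/(gD³h_f)) = 1.62×10^-5
Q = -0.965·0.03820·ln(2.123×10^-5) = 0.3966 m³/s
Check: V = 2.72 m/s, Re = 1.46×10^6, f = 0.01146, h_f = 2.48 m ≈ 2.48 m ✓

Q ≈ 0.397 m³/s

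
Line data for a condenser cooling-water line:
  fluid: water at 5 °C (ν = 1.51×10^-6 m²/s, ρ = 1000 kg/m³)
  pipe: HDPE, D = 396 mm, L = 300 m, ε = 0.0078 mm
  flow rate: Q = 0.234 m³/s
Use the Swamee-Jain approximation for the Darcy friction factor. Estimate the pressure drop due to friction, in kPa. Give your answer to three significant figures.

Δp ≈ 18.3 kPa

V = 4Q/(πD²) = 4·0.234/(π·0.396²) = 1.900 m/s
Re = VD/ν = 1.900·0.396/1.51×10^-6 = 4.98×10^5 → turbulent
ε/D = 0.0078/396 = 1.97×10^-5
Swamee-Jain: f = 0.01341
h_f = f(L/D)V²/(2g) = 0.01341·(300/0.396)·1.900²/(2·9.81) = 1.869 m
Δp = ρg·h_f = 1000·9.81·1.869 = 18.33 kPa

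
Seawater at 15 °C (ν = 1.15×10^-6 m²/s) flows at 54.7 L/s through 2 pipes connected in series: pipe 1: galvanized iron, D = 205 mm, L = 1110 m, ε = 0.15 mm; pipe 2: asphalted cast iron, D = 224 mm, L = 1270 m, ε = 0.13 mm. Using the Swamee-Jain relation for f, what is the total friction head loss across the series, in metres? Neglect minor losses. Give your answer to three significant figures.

Pipe 1: V = 1.657 m/s, Re = 2.95×10^5, ε/D = 7.32×10^-4, f = 0.01956, h_1 = f(L/D)V²/2g = 14.83 m
Pipe 2: V = 1.388 m/s, Re = 2.70×10^5, ε/D = 5.80×10^-4, f = 0.01891, h_2 = f(L/D)V²/2g = 10.53 m
Series → Q common, losses add: H = Σh = 25.35 m

H ≈ 25.4 m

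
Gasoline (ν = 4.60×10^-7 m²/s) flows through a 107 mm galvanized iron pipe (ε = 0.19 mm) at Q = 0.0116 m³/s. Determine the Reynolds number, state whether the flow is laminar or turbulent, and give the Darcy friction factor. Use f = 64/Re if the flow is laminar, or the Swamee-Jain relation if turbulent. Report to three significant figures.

V = 4Q/(πD²) = 1.290 m/s
Re = VD/ν = 1.290·0.107/4.60×10^-7 = 3.00×10^5
Re > 4000 → turbulent; ε/D = 0.00178
Swamee-Jain: f = 0.02350

Re ≈ 3.00×10^5; turbulent; f ≈ 0.0235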